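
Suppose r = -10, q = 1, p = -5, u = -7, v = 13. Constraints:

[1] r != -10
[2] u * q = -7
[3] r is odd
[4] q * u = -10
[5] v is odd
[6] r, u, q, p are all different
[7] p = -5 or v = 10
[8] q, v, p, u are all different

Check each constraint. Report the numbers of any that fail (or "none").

[1] r = -10, but -10 is required to differ — fails.
[2] u * q = -7 * 1 = -7 — holds.
[3] r = -10 is even — fails.
[4] q * u = 1 * (-7) = -7, not -10 — fails.
[5] v = 13 is odd — holds.
[6] values -10, -7, 1, -5 are pairwise distinct — holds.
[7] p = -5 = -5 (first disjunct) — holds.
[8] values 1, 13, -5, -7 are pairwise distinct — holds.

Violated: 1, 3, and 4.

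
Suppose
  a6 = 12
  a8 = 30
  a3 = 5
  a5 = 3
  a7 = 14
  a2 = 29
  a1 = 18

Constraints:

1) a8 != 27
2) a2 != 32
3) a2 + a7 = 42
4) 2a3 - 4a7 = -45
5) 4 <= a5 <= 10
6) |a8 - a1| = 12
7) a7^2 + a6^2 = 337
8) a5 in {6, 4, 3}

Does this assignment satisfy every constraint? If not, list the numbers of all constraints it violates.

1) a8 = 30, and 30 ≠ 27  yes
2) a2 = 29, and 29 ≠ 32  yes
3) a2 + a7 = 29 + 14 = 43, not 42  no
4) 2a3 - 4a7 = 2(5) - 4(14) = -46, not -45  no
5) a5 = 3 is outside [4, 10]  no
6) |30 - 18| = 12  yes
7) a7^2 + a6^2 = 14^2 + 12^2 = 196 + 144 = 340, not 337  no
8) a5 = 3 is in {6, 4, 3}  yes

Violated: 3, 4, 5, and 7.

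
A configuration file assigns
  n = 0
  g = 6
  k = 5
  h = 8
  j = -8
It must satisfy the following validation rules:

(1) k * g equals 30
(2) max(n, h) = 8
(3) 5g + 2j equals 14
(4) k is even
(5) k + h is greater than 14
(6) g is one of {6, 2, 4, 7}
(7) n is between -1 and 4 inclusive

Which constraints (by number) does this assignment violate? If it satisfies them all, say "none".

(1) k * g = 5 * 6 = 30  yes
(2) max(0, 8) = 8  yes
(3) 5g + 2j = 5(6) + 2(-8) = 14  yes
(4) k = 5 is odd  no
(5) k + h = 5 + 8 = 13; 13 ≤ 14, bound 14 not met  no
(6) g = 6 is in {6, 2, 4, 7}  yes
(7) n = 0 lies in [-1, 4]  yes

The assignment fails constraints 4 and 5.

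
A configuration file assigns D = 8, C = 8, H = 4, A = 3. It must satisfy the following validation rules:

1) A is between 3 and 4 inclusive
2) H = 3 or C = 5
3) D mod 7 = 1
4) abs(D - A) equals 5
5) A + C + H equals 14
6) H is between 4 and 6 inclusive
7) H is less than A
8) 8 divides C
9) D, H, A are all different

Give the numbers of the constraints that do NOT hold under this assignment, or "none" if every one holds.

1) A = 3 lies in [3, 4]  holds
2) H = 4 ≠ 3 and C = 8 ≠ 5; both disjuncts false  fails
3) 8 mod 7 = 1  holds
4) abs(8 - 3) = 5  holds
5) A + C + H = 3 + 8 + 4 = 15, not 14  fails
6) H = 4 lies in [4, 6]  holds
7) H = 4, A = 3; 4 ≥ 3 (want <)  fails
8) 8 / 8 = 1, so 8 divides 8  holds
9) values 8, 4, 3 are pairwise distinct  holds

The assignment fails constraints 2, 5, and 7.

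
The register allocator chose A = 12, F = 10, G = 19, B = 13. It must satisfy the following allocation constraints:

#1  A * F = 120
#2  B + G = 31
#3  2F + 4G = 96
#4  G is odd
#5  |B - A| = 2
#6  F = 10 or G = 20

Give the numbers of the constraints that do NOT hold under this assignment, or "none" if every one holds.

Violated: 2 and 5.

#1 A * F = 12 * 10 = 120 — OK.
#2 B + G = 13 + 19 = 32, not 31 — violated.
#3 2F + 4G = 2(10) + 4(19) = 96 — OK.
#4 G = 19 is odd — OK.
#5 |13 - 12| = 1, not 2 — violated.
#6 F = 10 = 10 (first disjunct) — OK.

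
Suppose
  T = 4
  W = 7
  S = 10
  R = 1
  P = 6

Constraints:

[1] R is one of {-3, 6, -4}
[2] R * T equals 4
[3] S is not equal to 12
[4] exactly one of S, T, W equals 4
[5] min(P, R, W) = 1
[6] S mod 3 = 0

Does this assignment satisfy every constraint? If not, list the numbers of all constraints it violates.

Constraints 1 and 6 are violated.

[1] R = 1 is not in {-3, 6, -4} — violated.
[2] R * T = 1 * 4 = 4 — OK.
[3] S = 10, and 10 ≠ 12 — OK.
[4] S=10, T=4, W=7; 1 of them equals 4 — OK.
[5] min(6, 1, 7) = 1 — OK.
[6] 10 mod 3 = 1, not 0 — violated.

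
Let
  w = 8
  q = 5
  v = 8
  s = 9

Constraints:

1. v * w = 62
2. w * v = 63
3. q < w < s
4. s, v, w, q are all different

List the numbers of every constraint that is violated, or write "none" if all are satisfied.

1. v * w = 8 * 8 = 64, not 62 — violated.
2. w * v = 8 * 8 = 64, not 63 — violated.
3. values 5 < 8 < 9 — satisfied.
4. v = w = 8, not all different — violated.

Constraints 1, 2, 4 do not hold.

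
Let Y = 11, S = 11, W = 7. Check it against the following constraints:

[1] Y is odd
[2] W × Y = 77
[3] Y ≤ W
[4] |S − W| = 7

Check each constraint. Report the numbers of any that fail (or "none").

No — constraints 3 and 4 are not satisfied.

[1] Y = 11 is odd — OK.
[2] W × Y = 7 × 11 = 77 — OK.
[3] Y = 11, W = 7; 11 > 7 (want ≤) — violated.
[4] |11 − 7| = 4, not 7 — violated.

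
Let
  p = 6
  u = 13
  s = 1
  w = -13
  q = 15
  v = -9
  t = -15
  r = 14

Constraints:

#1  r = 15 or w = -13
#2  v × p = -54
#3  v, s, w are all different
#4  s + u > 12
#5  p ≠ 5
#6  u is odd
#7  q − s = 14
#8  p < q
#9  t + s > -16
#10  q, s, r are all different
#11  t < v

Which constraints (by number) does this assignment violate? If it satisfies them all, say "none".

Yes — all constraints hold.

#1 r = 14 ≠ 15, but w = -13 = -13 (second disjunct)  OK
#2 v × p = -9 × 6 = -54  OK
#3 values -9, 1, -13 are pairwise distinct  OK
#4 s + u = 1 + 13 = 14; 14 > 12  OK
#5 p = 6, and 6 ≠ 5  OK
#6 u = 13 is odd  OK
#7 q − s = 15 − 1 = 14  OK
#8 p = 6, q = 15; 6 < 15  OK
#9 t + s = -15 + 1 = -14; -14 > -16  OK
#10 values 15, 1, 14 are pairwise distinct  OK
#11 t = -15, v = -9; -15 < -9  OK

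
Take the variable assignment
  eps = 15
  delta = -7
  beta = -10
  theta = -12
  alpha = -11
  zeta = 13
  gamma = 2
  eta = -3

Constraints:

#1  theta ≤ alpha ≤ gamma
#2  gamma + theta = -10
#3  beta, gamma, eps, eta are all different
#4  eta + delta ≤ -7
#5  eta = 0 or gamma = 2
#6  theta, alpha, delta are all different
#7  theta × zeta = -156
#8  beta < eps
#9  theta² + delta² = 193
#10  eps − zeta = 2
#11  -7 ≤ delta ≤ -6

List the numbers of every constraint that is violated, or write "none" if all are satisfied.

#1 values -12 ≤ -11 ≤ 2 — holds.
#2 gamma + theta = 2 + (-12) = -10 — holds.
#3 values -10, 2, 15, -3 are pairwise distinct — holds.
#4 eta + delta = -3 + (-7) = -10; -10 ≤ -7 — holds.
#5 eta = -3 ≠ 0, but gamma = 2 = 2 (second disjunct) — holds.
#6 values -12, -11, -7 are pairwise distinct — holds.
#7 theta × zeta = -12 × 13 = -156 — holds.
#8 beta = -10, eps = 15; -10 < 15 — holds.
#9 theta² + delta² = (-12)² + (-7)² = 144 + 49 = 193 — holds.
#10 eps − zeta = 15 − 13 = 2 — holds.
#11 delta = -7 lies in [-7, -6] — holds.

The assignment satisfies every constraint.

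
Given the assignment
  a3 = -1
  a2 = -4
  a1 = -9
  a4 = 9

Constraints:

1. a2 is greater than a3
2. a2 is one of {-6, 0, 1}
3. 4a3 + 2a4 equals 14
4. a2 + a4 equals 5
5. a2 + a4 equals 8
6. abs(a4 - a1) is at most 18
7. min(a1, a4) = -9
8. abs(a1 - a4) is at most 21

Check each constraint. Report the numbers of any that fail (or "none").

Violated: 1, 2, and 5.

1. a2 = -4, a3 = -1; -4 ≤ -1 (want >) — fails.
2. a2 = -4 is not in {-6, 0, 1} — fails.
3. 4a3 + 2a4 = 4(-1) + 2(9) = 14 — holds.
4. a2 + a4 = -4 + 9 = 5 — holds.
5. a2 + a4 = -4 + 9 = 5, not 8 — fails.
6. abs(9 - (-9)) = 18; 18 ≤ 18 — holds.
7. min(-9, 9) = -9 — holds.
8. abs(-9 - 9) = 18; 18 ≤ 21 — holds.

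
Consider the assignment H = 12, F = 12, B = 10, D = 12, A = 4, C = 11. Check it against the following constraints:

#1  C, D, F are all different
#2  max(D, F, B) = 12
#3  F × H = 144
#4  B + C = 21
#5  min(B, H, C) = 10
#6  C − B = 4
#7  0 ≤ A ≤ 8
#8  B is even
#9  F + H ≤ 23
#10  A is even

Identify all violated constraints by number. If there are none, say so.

Constraints 1, 6, and 9 do not hold.

#1 D = F = 12, not all different — violated.
#2 max(12, 12, 10) = 12 — OK.
#3 F × H = 12 × 12 = 144 — OK.
#4 B + C = 10 + 11 = 21 — OK.
#5 min(10, 12, 11) = 10 — OK.
#6 C − B = 11 − 10 = 1, not 4 — violated.
#7 A = 4 lies in [0, 8] — OK.
#8 B = 10 is even — OK.
#9 F + H = 12 + 12 = 24; 24 > 23, bound 23 not met — violated.
#10 A = 4 is even — OK.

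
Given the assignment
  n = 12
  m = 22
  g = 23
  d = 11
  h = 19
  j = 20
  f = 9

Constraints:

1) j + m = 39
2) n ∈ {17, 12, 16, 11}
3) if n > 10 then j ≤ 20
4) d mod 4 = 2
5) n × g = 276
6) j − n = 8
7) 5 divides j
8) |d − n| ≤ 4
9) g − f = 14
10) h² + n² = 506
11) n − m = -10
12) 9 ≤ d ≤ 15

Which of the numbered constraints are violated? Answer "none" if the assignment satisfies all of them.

1) j + m = 20 + 22 = 42, not 39 — violated.
2) n = 12 is in {17, 12, 16, 11} — OK.
3) n = 12 > 10, so we need j ≤ 20; j = 20 ≤ 20 — OK.
4) 11 mod 4 = 3, not 2 — violated.
5) n × g = 12 × 23 = 276 — OK.
6) j − n = 20 − 12 = 8 — OK.
7) 20 / 5 = 4, so 5 divides 20 — OK.
8) |11 − 12| = 1; 1 ≤ 4 — OK.
9) g − f = 23 − 9 = 14 — OK.
10) h² + n² = 19² + 12² = 361 + 144 = 505, not 506 — violated.
11) n − m = 12 − 22 = -10 — OK.
12) d = 11 lies in [9, 15] — OK.

Constraints 1, 4, and 10 do not hold.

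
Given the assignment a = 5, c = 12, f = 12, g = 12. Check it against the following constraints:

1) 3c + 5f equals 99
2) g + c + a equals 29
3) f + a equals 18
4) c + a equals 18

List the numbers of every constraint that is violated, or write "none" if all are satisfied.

Violated: 1, 3, 4.

1) 3c + 5f = 3(12) + 5(12) = 96, not 99  ✘
2) g + c + a = 12 + 12 + 5 = 29  ✔
3) f + a = 12 + 5 = 17, not 18  ✘
4) c + a = 12 + 5 = 17, not 18  ✘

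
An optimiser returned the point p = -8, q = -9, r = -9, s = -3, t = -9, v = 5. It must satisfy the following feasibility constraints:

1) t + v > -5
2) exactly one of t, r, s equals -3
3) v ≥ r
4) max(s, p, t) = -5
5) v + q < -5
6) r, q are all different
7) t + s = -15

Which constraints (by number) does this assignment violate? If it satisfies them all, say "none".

1) t + v = -9 + 5 = -4; -4 > -5  holds
2) t=-9, r=-9, s=-3; 1 of them equals -3  holds
3) v = 5, r = -9; 5 ≥ -9  holds
4) max(-3, -8, -9) = -3, not -5  fails
5) v + q = 5 + (-9) = -4; -4 ≥ -5, bound -5 not met  fails
6) r = q = -9, not all different  fails
7) t + s = -9 + (-3) = -12, not -15  fails

Constraints 4, 5, 6, 7 are violated.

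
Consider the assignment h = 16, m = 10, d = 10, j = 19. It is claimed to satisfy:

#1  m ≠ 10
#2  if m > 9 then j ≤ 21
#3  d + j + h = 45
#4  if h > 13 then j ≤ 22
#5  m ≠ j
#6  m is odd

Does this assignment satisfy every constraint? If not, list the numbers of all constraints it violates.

No — constraints 1, 6 are not satisfied.

#1 m = 10, but 10 is required to differ — violated.
#2 m = 10 > 9, so we need j ≤ 21; j = 19 ≤ 21 — satisfied.
#3 d + j + h = 10 + 19 + 16 = 45 — satisfied.
#4 h = 16 > 13, so we need j ≤ 22; j = 19 ≤ 22 — satisfied.
#5 m = 10, j = 19; distinct — satisfied.
#6 m = 10 is even — violated.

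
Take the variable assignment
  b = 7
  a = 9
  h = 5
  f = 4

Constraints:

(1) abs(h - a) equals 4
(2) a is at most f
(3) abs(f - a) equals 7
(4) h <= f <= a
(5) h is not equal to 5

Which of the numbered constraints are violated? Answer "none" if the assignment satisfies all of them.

(1) abs(5 - 9) = 4 — OK.
(2) a = 9, f = 4; 9 > 4 (want ≤) — violated.
(3) abs(4 - 9) = 5, not 7 — violated.
(4) values 5, 4, 9; h = 5 is not <= f = 4 — violated.
(5) h = 5, but 5 is required to differ — violated.

Constraints 2, 3, 4, 5 do not hold.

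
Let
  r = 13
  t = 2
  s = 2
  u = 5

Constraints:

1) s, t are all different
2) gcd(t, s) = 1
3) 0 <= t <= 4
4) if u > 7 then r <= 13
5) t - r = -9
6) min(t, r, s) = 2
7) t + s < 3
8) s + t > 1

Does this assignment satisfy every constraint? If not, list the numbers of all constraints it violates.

1) s = t = 2, not all different — violated.
2) gcd(2, 2) = 2, not 1 — violated.
3) t = 2 lies in [0, 4] — satisfied.
4) u = 5, not > 7; antecedent false, conditional vacuously true — satisfied.
5) t - r = 2 - 13 = -11, not -9 — violated.
6) min(2, 13, 2) = 2 — satisfied.
7) t + s = 2 + 2 = 4; 4 ≥ 3, bound 3 not met — violated.
8) s + t = 2 + 2 = 4; 4 > 1 — satisfied.

Constraints 1, 2, 5, 7 do not hold.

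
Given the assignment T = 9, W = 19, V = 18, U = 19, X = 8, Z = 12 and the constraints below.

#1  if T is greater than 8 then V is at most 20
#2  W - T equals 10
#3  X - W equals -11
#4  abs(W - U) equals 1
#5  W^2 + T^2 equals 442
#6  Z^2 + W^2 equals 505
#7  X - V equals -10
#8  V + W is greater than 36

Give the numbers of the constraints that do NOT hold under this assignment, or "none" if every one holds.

Constraint 4 does not hold.

#1 T = 9 > 8, so we need V ≤ 20; V = 18 ≤ 20 — satisfied.
#2 W - T = 19 - 9 = 10 — satisfied.
#3 X - W = 8 - 19 = -11 — satisfied.
#4 abs(19 - 19) = 0, not 1 — violated.
#5 W^2 + T^2 = 19^2 + 9^2 = 361 + 81 = 442 — satisfied.
#6 Z^2 + W^2 = 12^2 + 19^2 = 144 + 361 = 505 — satisfied.
#7 X - V = 8 - 18 = -10 — satisfied.
#8 V + W = 18 + 19 = 37; 37 > 36 — satisfied.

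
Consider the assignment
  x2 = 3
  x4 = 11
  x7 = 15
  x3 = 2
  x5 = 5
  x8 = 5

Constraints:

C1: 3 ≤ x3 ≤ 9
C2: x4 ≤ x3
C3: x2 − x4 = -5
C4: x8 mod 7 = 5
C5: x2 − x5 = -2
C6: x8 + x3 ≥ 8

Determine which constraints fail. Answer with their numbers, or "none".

Constraints 1, 2, 3, and 6 do not hold.

C1: x3 = 2 is outside [3, 9] — does not hold.
C2: x4 = 11, x3 = 2; 11 > 2 (want ≤) — does not hold.
C3: x2 − x4 = 3 − 11 = -8, not -5 — does not hold.
C4: 5 mod 7 = 5 — holds.
C5: x2 − x5 = 3 − 5 = -2 — holds.
C6: x8 + x3 = 5 + 2 = 7; 7 < 8, bound 8 not met — does not hold.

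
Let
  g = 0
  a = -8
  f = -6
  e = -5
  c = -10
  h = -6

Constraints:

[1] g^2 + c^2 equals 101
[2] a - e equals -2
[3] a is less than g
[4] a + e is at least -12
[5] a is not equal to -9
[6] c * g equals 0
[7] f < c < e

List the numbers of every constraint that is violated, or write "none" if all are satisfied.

[1] g^2 + c^2 = 0^2 + (-10)^2 = 0 + 100 = 100, not 101  ✗
[2] a - e = -8 - (-5) = -3, not -2  ✗
[3] a = -8, g = 0; -8 < 0  ✓
[4] a + e = -8 + (-5) = -13; -13 < -12, bound -12 not met  ✗
[5] a = -8, and -8 ≠ -9  ✓
[6] c * g = -10 * 0 = 0  ✓
[7] values -6, -10, -5; f = -6 is not < c = -10  ✗

The assignment fails constraints 1, 2, 4, 7.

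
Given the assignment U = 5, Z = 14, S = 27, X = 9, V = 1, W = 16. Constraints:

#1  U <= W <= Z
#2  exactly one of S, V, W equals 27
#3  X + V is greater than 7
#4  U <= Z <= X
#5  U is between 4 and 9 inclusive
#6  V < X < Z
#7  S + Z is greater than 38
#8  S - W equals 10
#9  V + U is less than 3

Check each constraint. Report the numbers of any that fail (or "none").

Constraints 1, 4, 8, and 9 are violated.

#1 values 5, 16, 14; W = 16 is not <= Z = 14  false
#2 S=27, V=1, W=16; 1 of them equals 27  true
#3 X + V = 9 + 1 = 10; 10 > 7  true
#4 values 5, 14, 9; Z = 14 is not <= X = 9  false
#5 U = 5 lies in [4, 9]  true
#6 values 1 < 9 < 14  true
#7 S + Z = 27 + 14 = 41; 41 > 38  true
#8 S - W = 27 - 16 = 11, not 10  false
#9 V + U = 1 + 5 = 6; 6 ≥ 3, bound 3 not met  false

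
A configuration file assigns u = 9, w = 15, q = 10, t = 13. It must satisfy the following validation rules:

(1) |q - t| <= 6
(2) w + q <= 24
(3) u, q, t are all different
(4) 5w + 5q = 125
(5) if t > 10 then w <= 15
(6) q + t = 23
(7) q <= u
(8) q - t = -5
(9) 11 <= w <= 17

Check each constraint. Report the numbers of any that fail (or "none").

(1) |10 - 13| = 3; 3 ≤ 6 — satisfied.
(2) w + q = 15 + 10 = 25; 25 > 24, bound 24 not met — violated.
(3) values 9, 10, 13 are pairwise distinct — satisfied.
(4) 5w + 5q = 5(15) + 5(10) = 125 — satisfied.
(5) t = 13 > 10, so we need w ≤ 15; w = 15 ≤ 15 — satisfied.
(6) q + t = 10 + 13 = 23 — satisfied.
(7) q = 10, u = 9; 10 > 9 (want ≤) — violated.
(8) q - t = 10 - 13 = -3, not -5 — violated.
(9) w = 15 lies in [11, 17] — satisfied.

No — constraints 2, 7, 8 are not satisfied.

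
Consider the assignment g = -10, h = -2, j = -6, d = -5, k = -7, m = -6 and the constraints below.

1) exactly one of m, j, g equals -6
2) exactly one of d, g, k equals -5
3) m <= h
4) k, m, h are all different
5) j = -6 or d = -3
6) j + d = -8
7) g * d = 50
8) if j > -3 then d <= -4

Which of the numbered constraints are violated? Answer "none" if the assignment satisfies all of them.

The assignment fails constraints 1 and 6.

1) m=-6, j=-6, g=-10; 2 of them equal -6, not exactly one — fails.
2) d=-5, g=-10, k=-7; 1 of them equals -5 — holds.
3) m = -6, h = -2; -6 ≤ -2 — holds.
4) values -7, -6, -2 are pairwise distinct — holds.
5) j = -6 = -6 (first disjunct) — holds.
6) j + d = -6 + (-5) = -11, not -8 — fails.
7) g * d = -10 * (-5) = 50 — holds.
8) j = -6, not > -3; antecedent false, conditional vacuously true — holds.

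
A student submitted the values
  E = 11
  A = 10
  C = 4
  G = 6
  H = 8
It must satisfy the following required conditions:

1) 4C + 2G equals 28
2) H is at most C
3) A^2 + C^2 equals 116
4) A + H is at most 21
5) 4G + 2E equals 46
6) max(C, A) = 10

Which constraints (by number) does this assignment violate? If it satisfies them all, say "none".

1) 4C + 2G = 4(4) + 2(6) = 28 — satisfied.
2) H = 8, C = 4; 8 > 4 (want ≤) — violated.
3) A^2 + C^2 = 10^2 + 4^2 = 100 + 16 = 116 — satisfied.
4) A + H = 10 + 8 = 18; 18 ≤ 21 — satisfied.
5) 4G + 2E = 4(6) + 2(11) = 46 — satisfied.
6) max(4, 10) = 10 — satisfied.

Violated: 2.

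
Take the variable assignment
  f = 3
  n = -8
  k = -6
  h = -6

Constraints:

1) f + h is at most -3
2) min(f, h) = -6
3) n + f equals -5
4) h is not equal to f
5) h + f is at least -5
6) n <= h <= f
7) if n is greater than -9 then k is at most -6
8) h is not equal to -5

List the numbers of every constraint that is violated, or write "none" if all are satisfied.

1) f + h = 3 + (-6) = -3; -3 ≤ -3  holds
2) min(3, -6) = -6  holds
3) n + f = -8 + 3 = -5  holds
4) h = -6, f = 3; distinct  holds
5) h + f = -6 + 3 = -3; -3 ≥ -5  holds
6) values -8 <= -6 <= 3  holds
7) n = -8 > -9, so we need k ≤ -6; k = -6 ≤ -6  holds
8) h = -6, and -6 ≠ -5  holds

None — every constraint holds.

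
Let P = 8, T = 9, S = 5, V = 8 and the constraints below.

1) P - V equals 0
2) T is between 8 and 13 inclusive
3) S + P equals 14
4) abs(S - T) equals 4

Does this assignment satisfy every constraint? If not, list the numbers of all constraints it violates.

Constraint 3 is violated.

1) P - V = 8 - 8 = 0  holds
2) T = 9 lies in [8, 13]  holds
3) S + P = 5 + 8 = 13, not 14  fails
4) abs(5 - 9) = 4  holds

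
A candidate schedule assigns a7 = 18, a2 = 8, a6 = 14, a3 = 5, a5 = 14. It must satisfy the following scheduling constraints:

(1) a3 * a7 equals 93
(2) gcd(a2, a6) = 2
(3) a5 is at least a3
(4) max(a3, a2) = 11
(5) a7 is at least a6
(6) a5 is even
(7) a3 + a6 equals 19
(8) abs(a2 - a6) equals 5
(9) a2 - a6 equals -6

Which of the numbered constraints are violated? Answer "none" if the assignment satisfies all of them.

Constraints 1, 4, 8 do not hold.

(1) a3 * a7 = 5 * 18 = 90, not 93 — violated.
(2) gcd(8, 14) = 2 — satisfied.
(3) a5 = 14, a3 = 5; 14 ≥ 5 — satisfied.
(4) max(5, 8) = 8, not 11 — violated.
(5) a7 = 18, a6 = 14; 18 ≥ 14 — satisfied.
(6) a5 = 14 is even — satisfied.
(7) a3 + a6 = 5 + 14 = 19 — satisfied.
(8) abs(8 - 14) = 6, not 5 — violated.
(9) a2 - a6 = 8 - 14 = -6 — satisfied.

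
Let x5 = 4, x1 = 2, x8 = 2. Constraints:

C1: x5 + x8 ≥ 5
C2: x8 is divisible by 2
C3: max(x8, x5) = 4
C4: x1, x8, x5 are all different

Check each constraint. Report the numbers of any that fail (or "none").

C1: x5 + x8 = 4 + 2 = 6; 6 ≥ 5  yes
C2: 2 / 2 = 1, so 2 divides 2  yes
C3: max(2, 4) = 4  yes
C4: x1 = x8 = 2, not all different  no

The assignment fails constraint 4.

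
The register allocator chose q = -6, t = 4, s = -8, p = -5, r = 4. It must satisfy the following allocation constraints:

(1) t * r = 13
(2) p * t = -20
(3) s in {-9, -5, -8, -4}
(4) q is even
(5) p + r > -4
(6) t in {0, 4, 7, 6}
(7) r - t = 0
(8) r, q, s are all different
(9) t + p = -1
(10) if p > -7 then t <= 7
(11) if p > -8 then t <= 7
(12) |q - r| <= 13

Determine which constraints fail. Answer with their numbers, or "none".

Violated: 1.

(1) t * r = 4 * 4 = 16, not 13  fails
(2) p * t = -5 * 4 = -20  holds
(3) s = -8 is in {-9, -5, -8, -4}  holds
(4) q = -6 is even  holds
(5) p + r = -5 + 4 = -1; -1 > -4  holds
(6) t = 4 is in {0, 4, 7, 6}  holds
(7) r - t = 4 - 4 = 0  holds
(8) values 4, -6, -8 are pairwise distinct  holds
(9) t + p = 4 + (-5) = -1  holds
(10) p = -5 > -7, so we need t ≤ 7; t = 4 ≤ 7  holds
(11) p = -5 > -8, so we need t ≤ 7; t = 4 ≤ 7  holds
(12) |-6 - 4| = 10; 10 ≤ 13  holds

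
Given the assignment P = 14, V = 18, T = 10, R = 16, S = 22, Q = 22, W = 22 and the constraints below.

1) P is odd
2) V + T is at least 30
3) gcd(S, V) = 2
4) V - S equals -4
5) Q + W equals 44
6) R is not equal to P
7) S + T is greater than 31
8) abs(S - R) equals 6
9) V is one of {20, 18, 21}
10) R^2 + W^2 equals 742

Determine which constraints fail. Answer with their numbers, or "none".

No — constraints 1, 2, and 10 are not satisfied.

1) P = 14 is even  ✘
2) V + T = 18 + 10 = 28; 28 < 30, bound 30 not met  ✘
3) gcd(22, 18) = 2  ✔
4) V - S = 18 - 22 = -4  ✔
5) Q + W = 22 + 22 = 44  ✔
6) R = 16, P = 14; distinct  ✔
7) S + T = 22 + 10 = 32; 32 > 31  ✔
8) abs(22 - 16) = 6  ✔
9) V = 18 is in {20, 18, 21}  ✔
10) R^2 + W^2 = 16^2 + 22^2 = 256 + 484 = 740, not 742  ✘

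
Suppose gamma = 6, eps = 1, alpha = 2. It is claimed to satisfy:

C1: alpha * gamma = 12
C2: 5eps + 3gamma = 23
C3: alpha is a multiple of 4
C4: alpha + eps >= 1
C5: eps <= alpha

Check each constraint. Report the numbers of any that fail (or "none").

Constraint 3 is violated.

C1: alpha * gamma = 2 * 6 = 12 — holds.
C2: 5eps + 3gamma = 5(1) + 3(6) = 23 — holds.
C3: 2 = 4*0 + 2, so 4 does not divide 2 — does not hold.
C4: alpha + eps = 2 + 1 = 3; 3 ≥ 1 — holds.
C5: eps = 1, alpha = 2; 1 ≤ 2 — holds.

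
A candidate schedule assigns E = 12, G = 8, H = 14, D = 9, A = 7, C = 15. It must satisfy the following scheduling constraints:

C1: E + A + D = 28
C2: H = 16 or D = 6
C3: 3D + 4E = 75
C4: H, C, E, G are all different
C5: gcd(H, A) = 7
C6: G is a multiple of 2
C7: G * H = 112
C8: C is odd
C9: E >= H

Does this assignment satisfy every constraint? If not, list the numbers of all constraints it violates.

Violated: 2 and 9.

C1: E + A + D = 12 + 7 + 9 = 28 — OK.
C2: H = 14 ≠ 16 and D = 9 ≠ 6; both disjuncts false — violated.
C3: 3D + 4E = 3(9) + 4(12) = 75 — OK.
C4: values 14, 15, 12, 8 are pairwise distinct — OK.
C5: gcd(14, 7) = 7 — OK.
C6: 8 / 2 = 4, so 2 divides 8 — OK.
C7: G * H = 8 * 14 = 112 — OK.
C8: C = 15 is odd — OK.
C9: E = 12, H = 14; 12 < 14 (want ≥) — violated.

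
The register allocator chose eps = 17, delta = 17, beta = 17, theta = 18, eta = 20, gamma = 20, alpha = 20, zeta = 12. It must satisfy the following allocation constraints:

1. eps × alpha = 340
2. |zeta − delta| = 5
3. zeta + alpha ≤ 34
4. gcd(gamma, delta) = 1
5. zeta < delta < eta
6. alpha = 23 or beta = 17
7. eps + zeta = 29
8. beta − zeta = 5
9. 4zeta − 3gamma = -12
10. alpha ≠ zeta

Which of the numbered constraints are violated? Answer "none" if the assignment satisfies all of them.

1. eps × alpha = 17 × 20 = 340 — OK.
2. |12 − 17| = 5 — OK.
3. zeta + alpha = 12 + 20 = 32; 32 ≤ 34 — OK.
4. gcd(20, 17) = 1 — OK.
5. values 12 < 17 < 20 — OK.
6. alpha = 20 ≠ 23, but beta = 17 = 17 (second disjunct) — OK.
7. eps + zeta = 17 + 12 = 29 — OK.
8. beta − zeta = 17 − 12 = 5 — OK.
9. 4zeta − 3gamma = 4(12) − 3(20) = -12 — OK.
10. alpha = 20, zeta = 12; distinct — OK.

No violations.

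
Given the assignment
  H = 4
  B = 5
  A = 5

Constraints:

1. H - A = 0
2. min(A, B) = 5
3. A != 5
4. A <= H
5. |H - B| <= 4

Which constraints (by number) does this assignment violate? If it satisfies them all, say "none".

1. H - A = 4 - 5 = -1, not 0 — violated.
2. min(5, 5) = 5 — satisfied.
3. A = 5, but 5 is required to differ — violated.
4. A = 5, H = 4; 5 > 4 (want ≤) — violated.
5. |4 - 5| = 1; 1 ≤ 4 — satisfied.

Constraints 1, 3, and 4 are violated.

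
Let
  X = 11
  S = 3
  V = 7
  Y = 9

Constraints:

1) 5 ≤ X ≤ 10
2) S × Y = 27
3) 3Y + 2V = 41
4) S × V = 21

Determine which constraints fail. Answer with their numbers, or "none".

Constraint 1 does not hold.

1) X = 11 is outside [5, 10]  FAIL
2) S × Y = 3 × 9 = 27  OK
3) 3Y + 2V = 3(9) + 2(7) = 41  OK
4) S × V = 3 × 7 = 21  OK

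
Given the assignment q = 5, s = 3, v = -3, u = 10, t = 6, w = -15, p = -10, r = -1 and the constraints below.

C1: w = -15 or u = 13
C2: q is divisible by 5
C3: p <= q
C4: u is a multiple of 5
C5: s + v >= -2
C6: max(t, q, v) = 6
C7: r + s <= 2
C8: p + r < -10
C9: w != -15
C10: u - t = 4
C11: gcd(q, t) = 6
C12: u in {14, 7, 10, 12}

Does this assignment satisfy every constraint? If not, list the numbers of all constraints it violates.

C1: w = -15 = -15 (first disjunct)  holds
C2: 5 / 5 = 1, so 5 divides 5  holds
C3: p = -10, q = 5; -10 ≤ 5  holds
C4: 10 / 5 = 2, so 5 divides 10  holds
C5: s + v = 3 + (-3) = 0; 0 ≥ -2  holds
C6: max(6, 5, -3) = 6  holds
C7: r + s = -1 + 3 = 2; 2 ≤ 2  holds
C8: p + r = -10 + (-1) = -11; -11 < -10  holds
C9: w = -15, but -15 is required to differ  fails
C10: u - t = 10 - 6 = 4  holds
C11: gcd(5, 6) = 1, not 6  fails
C12: u = 10 is in {14, 7, 10, 12}  holds

No — constraints 9 and 11 are not satisfied.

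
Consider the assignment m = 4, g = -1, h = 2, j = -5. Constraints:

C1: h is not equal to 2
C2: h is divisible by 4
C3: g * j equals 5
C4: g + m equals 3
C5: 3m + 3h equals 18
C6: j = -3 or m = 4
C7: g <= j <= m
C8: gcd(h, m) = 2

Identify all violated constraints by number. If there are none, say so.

Constraints 1, 2, and 7 are violated.

C1: h = 2, but 2 is required to differ  no
C2: 2 = 4*0 + 2, so 4 does not divide 2  no
C3: g * j = -1 * (-5) = 5  yes
C4: g + m = -1 + 4 = 3  yes
C5: 3m + 3h = 3(4) + 3(2) = 18  yes
C6: j = -5 ≠ -3, but m = 4 = 4 (second disjunct)  yes
C7: values -1, -5, 4; g = -1 is not <= j = -5  no
C8: gcd(2, 4) = 2  yes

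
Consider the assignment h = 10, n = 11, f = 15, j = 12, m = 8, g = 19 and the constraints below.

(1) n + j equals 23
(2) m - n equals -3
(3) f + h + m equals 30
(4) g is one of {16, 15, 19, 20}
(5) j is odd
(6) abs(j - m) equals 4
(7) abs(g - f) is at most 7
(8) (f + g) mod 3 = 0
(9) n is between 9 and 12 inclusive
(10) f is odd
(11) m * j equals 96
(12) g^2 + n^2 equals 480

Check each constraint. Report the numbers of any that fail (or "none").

The assignment fails constraints 3, 5, 8, and 12.

(1) n + j = 11 + 12 = 23 — holds.
(2) m - n = 8 - 11 = -3 — holds.
(3) f + h + m = 15 + 10 + 8 = 33, not 30 — does not hold.
(4) g = 19 is in {16, 15, 19, 20} — holds.
(5) j = 12 is even — does not hold.
(6) abs(12 - 8) = 4 — holds.
(7) abs(19 - 15) = 4; 4 ≤ 7 — holds.
(8) f + g = 34; 34 mod 3 = 1, not 0 — does not hold.
(9) n = 11 lies in [9, 12] — holds.
(10) f = 15 is odd — holds.
(11) m * j = 8 * 12 = 96 — holds.
(12) g^2 + n^2 = 19^2 + 11^2 = 361 + 121 = 482, not 480 — does not hold.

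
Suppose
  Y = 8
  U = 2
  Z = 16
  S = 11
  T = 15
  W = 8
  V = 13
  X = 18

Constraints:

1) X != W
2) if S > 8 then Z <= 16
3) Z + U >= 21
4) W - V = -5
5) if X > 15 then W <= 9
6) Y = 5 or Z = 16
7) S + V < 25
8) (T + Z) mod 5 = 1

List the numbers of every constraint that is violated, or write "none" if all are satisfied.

No — constraint 3 is not satisfied.

1) X = 18, W = 8; distinct — holds.
2) S = 11 > 8, so we need Z ≤ 16; Z = 16 ≤ 16 — holds.
3) Z + U = 16 + 2 = 18; 18 < 21, bound 21 not met — does not hold.
4) W - V = 8 - 13 = -5 — holds.
5) X = 18 > 15, so we need W ≤ 9; W = 8 ≤ 9 — holds.
6) Y = 8 ≠ 5, but Z = 16 = 16 (second disjunct) — holds.
7) S + V = 11 + 13 = 24; 24 < 25 — holds.
8) T + Z = 31; 31 mod 5 = 1 — holds.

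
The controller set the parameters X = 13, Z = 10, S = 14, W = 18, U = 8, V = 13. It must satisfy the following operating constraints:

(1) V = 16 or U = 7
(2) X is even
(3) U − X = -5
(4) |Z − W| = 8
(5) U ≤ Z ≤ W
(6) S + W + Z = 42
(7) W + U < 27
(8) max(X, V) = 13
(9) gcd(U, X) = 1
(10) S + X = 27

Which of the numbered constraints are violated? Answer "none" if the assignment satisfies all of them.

Violated: 1 and 2.

(1) V = 13 ≠ 16 and U = 8 ≠ 7; both disjuncts false  fails
(2) X = 13 is odd  fails
(3) U − X = 8 − 13 = -5  holds
(4) |10 − 18| = 8  holds
(5) values 8 ≤ 10 ≤ 18  holds
(6) S + W + Z = 14 + 18 + 10 = 42  holds
(7) W + U = 18 + 8 = 26; 26 < 27  holds
(8) max(13, 13) = 13  holds
(9) gcd(8, 13) = 1  holds
(10) S + X = 14 + 13 = 27  holds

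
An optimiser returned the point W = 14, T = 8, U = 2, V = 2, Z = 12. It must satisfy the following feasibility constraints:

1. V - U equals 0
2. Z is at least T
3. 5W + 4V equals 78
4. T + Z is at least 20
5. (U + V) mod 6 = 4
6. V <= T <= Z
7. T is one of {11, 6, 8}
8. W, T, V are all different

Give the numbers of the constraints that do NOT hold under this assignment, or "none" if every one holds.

None — every constraint holds.

1. V - U = 2 - 2 = 0  OK
2. Z = 12, T = 8; 12 ≥ 8  OK
3. 5W + 4V = 5(14) + 4(2) = 78  OK
4. T + Z = 8 + 12 = 20; 20 ≥ 20  OK
5. U + V = 4; 4 mod 6 = 4  OK
6. values 2 <= 8 <= 12  OK
7. T = 8 is in {11, 6, 8}  OK
8. values 14, 8, 2 are pairwise distinct  OK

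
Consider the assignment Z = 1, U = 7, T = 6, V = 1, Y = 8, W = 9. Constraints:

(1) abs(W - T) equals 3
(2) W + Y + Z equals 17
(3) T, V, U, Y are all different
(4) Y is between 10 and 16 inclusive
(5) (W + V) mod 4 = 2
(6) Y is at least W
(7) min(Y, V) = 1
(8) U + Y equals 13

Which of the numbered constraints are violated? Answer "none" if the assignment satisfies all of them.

(1) abs(9 - 6) = 3  ✔
(2) W + Y + Z = 9 + 8 + 1 = 18, not 17  ✘
(3) values 6, 1, 7, 8 are pairwise distinct  ✔
(4) Y = 8 is outside [10, 16]  ✘
(5) W + V = 10; 10 mod 4 = 2  ✔
(6) Y = 8, W = 9; 8 < 9 (want ≥)  ✘
(7) min(8, 1) = 1  ✔
(8) U + Y = 7 + 8 = 15, not 13  ✘

No — constraints 2, 4, 6, 8 are not satisfied.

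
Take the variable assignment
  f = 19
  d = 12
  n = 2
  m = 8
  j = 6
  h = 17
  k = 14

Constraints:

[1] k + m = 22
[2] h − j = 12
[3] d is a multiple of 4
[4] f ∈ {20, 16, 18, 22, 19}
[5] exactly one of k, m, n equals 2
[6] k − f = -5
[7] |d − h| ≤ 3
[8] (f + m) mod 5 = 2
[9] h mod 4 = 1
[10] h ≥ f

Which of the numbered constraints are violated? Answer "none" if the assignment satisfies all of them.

[1] k + m = 14 + 8 = 22 — OK.
[2] h − j = 17 − 6 = 11, not 12 — violated.
[3] 12 / 4 = 3, so 4 divides 12 — OK.
[4] f = 19 is in {20, 16, 18, 22, 19} — OK.
[5] k=14, m=8, n=2; 1 of them equals 2 — OK.
[6] k − f = 14 − 19 = -5 — OK.
[7] |12 − 17| = 5; 5 > 3, exceeds bound 3 — violated.
[8] f + m = 27; 27 mod 5 = 2 — OK.
[9] 17 mod 4 = 1 — OK.
[10] h = 17, f = 19; 17 < 19 (want ≥) — violated.

Constraints 2, 7, and 10 do not hold.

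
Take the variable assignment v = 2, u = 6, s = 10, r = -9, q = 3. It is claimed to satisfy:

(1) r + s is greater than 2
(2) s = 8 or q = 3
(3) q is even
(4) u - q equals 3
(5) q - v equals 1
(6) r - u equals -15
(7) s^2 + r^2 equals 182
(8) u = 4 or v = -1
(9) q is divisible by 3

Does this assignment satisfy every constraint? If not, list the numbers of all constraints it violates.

(1) r + s = -9 + 10 = 1; 1 ≤ 2, bound 2 not met  ✗
(2) s = 10 ≠ 8, but q = 3 = 3 (second disjunct)  ✓
(3) q = 3 is odd  ✗
(4) u - q = 6 - 3 = 3  ✓
(5) q - v = 3 - 2 = 1  ✓
(6) r - u = -9 - 6 = -15  ✓
(7) s^2 + r^2 = 10^2 + (-9)^2 = 100 + 81 = 181, not 182  ✗
(8) u = 6 ≠ 4 and v = 2 ≠ -1; both disjuncts false  ✗
(9) 3 / 3 = 1, so 3 divides 3  ✓

Constraints 1, 3, 7, and 8 are violated.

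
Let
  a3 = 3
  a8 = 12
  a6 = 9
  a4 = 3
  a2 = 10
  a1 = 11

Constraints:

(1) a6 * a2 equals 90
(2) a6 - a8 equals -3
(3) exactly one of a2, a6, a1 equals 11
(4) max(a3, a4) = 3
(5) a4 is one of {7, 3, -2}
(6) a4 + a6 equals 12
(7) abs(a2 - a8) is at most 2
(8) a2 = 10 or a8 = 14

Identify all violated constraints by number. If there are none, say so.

(1) a6 * a2 = 9 * 10 = 90  ✔
(2) a6 - a8 = 9 - 12 = -3  ✔
(3) a2=10, a6=9, a1=11; 1 of them equals 11  ✔
(4) max(3, 3) = 3  ✔
(5) a4 = 3 is in {7, 3, -2}  ✔
(6) a4 + a6 = 3 + 9 = 12  ✔
(7) abs(10 - 12) = 2; 2 ≤ 2  ✔
(8) a2 = 10 = 10 (first disjunct)  ✔

The assignment satisfies every constraint.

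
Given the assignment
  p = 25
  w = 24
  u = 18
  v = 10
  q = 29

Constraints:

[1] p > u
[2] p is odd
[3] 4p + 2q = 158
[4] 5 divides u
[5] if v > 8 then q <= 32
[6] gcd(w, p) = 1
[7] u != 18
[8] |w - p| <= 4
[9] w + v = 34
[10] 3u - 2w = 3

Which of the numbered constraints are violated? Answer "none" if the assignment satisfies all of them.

The assignment fails constraints 4, 7, and 10.

[1] p = 25, u = 18; 25 > 18 — satisfied.
[2] p = 25 is odd — satisfied.
[3] 4p + 2q = 4(25) + 2(29) = 158 — satisfied.
[4] 18 = 5*3 + 3, so 5 does not divide 18 — violated.
[5] v = 10 > 8, so we need q ≤ 32; q = 29 ≤ 32 — satisfied.
[6] gcd(24, 25) = 1 — satisfied.
[7] u = 18, but 18 is required to differ — violated.
[8] |24 - 25| = 1; 1 ≤ 4 — satisfied.
[9] w + v = 24 + 10 = 34 — satisfied.
[10] 3u - 2w = 3(18) - 2(24) = 6, not 3 — violated.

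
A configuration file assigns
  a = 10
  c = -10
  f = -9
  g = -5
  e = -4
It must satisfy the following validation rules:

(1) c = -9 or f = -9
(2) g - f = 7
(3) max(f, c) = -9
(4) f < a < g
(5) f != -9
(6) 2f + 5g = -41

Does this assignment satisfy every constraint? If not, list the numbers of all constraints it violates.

(1) c = -10 ≠ -9, but f = -9 = -9 (second disjunct)  yes
(2) g - f = -5 - (-9) = 4, not 7  no
(3) max(-9, -10) = -9  yes
(4) values -9, 10, -5; a = 10 is not < g = -5  no
(5) f = -9, but -9 is required to differ  no
(6) 2f + 5g = 2(-9) + 5(-5) = -43, not -41  no

The assignment fails constraints 2, 4, 5, and 6.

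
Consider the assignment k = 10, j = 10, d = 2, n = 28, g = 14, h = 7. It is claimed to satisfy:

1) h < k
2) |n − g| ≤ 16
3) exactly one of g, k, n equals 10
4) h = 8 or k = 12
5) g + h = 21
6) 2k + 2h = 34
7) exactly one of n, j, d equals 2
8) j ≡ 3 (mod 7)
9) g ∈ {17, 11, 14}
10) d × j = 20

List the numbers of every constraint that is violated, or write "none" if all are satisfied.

No — constraint 4 is not satisfied.

1) h = 7, k = 10; 7 < 10 — satisfied.
2) |28 − 14| = 14; 14 ≤ 16 — satisfied.
3) g=14, k=10, n=28; 1 of them equals 10 — satisfied.
4) h = 7 ≠ 8 and k = 10 ≠ 12; both disjuncts false — violated.
5) g + h = 14 + 7 = 21 — satisfied.
6) 2k + 2h = 2(10) + 2(7) = 34 — satisfied.
7) n=28, j=10, d=2; 1 of them equals 2 — satisfied.
8) 10 mod 7 = 3 — satisfied.
9) g = 14 is in {17, 11, 14} — satisfied.
10) d × j = 2 × 10 = 20 — satisfied.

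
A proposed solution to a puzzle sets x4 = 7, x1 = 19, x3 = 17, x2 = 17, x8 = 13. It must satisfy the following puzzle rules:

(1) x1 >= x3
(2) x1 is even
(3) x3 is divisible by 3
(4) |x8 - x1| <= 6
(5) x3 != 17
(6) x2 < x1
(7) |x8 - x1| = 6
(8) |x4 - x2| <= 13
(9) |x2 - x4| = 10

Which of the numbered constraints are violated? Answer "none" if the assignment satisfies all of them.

No — constraints 2, 3, and 5 are not satisfied.

(1) x1 = 19, x3 = 17; 19 ≥ 17 — satisfied.
(2) x1 = 19 is odd — violated.
(3) 17 = 3*5 + 2, so 3 does not divide 17 — violated.
(4) |13 - 19| = 6; 6 ≤ 6 — satisfied.
(5) x3 = 17, but 17 is required to differ — violated.
(6) x2 = 17, x1 = 19; 17 < 19 — satisfied.
(7) |13 - 19| = 6 — satisfied.
(8) |7 - 17| = 10; 10 ≤ 13 — satisfied.
(9) |17 - 7| = 10 — satisfied.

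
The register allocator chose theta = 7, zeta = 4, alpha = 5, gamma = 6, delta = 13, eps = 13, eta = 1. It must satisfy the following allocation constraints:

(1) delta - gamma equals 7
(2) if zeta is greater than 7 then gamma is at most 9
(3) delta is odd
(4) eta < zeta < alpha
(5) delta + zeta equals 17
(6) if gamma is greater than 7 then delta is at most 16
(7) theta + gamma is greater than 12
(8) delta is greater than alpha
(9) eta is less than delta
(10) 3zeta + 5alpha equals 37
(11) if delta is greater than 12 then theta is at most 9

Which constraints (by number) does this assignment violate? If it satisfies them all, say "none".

None — every constraint holds.

(1) delta - gamma = 13 - 6 = 7  true
(2) zeta = 4, not > 7; antecedent false, conditional vacuously true  true
(3) delta = 13 is odd  true
(4) values 1 < 4 < 5  true
(5) delta + zeta = 13 + 4 = 17  true
(6) gamma = 6, not > 7; antecedent false, conditional vacuously true  true
(7) theta + gamma = 7 + 6 = 13; 13 > 12  true
(8) delta = 13, alpha = 5; 13 > 5  true
(9) eta = 1, delta = 13; 1 < 13  true
(10) 3zeta + 5alpha = 3(4) + 5(5) = 37  true
(11) delta = 13 > 12, so we need theta ≤ 9; theta = 7 ≤ 9  true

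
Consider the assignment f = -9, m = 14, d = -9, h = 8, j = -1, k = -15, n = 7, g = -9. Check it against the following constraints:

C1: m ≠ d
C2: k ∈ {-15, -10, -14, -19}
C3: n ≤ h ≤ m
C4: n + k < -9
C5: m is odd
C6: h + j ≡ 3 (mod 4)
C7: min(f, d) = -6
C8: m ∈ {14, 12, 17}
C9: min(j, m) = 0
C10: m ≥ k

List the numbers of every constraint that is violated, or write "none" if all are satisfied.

Constraints 4, 5, 7, and 9 do not hold.

C1: m = 14, d = -9; distinct — holds.
C2: k = -15 is in {-15, -10, -14, -19} — holds.
C3: values 7 ≤ 8 ≤ 14 — holds.
C4: n + k = 7 + (-15) = -8; -8 ≥ -9, bound -9 not met — does not hold.
C5: m = 14 is even — does not hold.
C6: h + j = 7; 7 mod 4 = 3 — holds.
C7: min(-9, -9) = -9, not -6 — does not hold.
C8: m = 14 is in {14, 12, 17} — holds.
C9: min(-1, 14) = -1, not 0 — does not hold.
C10: m = 14, k = -15; 14 ≥ -15 — holds.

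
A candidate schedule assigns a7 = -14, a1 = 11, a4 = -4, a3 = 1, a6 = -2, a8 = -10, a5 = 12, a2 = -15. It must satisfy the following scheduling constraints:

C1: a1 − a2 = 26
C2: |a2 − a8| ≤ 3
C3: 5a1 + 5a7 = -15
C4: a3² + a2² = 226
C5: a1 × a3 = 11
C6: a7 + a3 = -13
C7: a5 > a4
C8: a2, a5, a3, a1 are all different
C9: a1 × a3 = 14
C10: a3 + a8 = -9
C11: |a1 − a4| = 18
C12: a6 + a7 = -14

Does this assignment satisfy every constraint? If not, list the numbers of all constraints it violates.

C1: a1 − a2 = 11 − (-15) = 26 — satisfied.
C2: |-15 − (-10)| = 5; 5 > 3, exceeds bound 3 — violated.
C3: 5a1 + 5a7 = 5(11) + 5(-14) = -15 — satisfied.
C4: a3² + a2² = 1² + (-15)² = 1 + 225 = 226 — satisfied.
C5: a1 × a3 = 11 × 1 = 11 — satisfied.
C6: a7 + a3 = -14 + 1 = -13 — satisfied.
C7: a5 = 12, a4 = -4; 12 > -4 — satisfied.
C8: values -15, 12, 1, 11 are pairwise distinct — satisfied.
C9: a1 × a3 = 11 × 1 = 11, not 14 — violated.
C10: a3 + a8 = 1 + (-10) = -9 — satisfied.
C11: |11 − (-4)| = 15, not 18 — violated.
C12: a6 + a7 = -2 + (-14) = -16, not -14 — violated.

Constraints 2, 9, 11, and 12 do not hold.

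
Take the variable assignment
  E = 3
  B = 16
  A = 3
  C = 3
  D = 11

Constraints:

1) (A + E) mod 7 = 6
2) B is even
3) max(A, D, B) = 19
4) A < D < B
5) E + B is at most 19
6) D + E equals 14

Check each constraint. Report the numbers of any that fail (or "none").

No — constraint 3 is not satisfied.

1) A + E = 6; 6 mod 7 = 6 — holds.
2) B = 16 is even — holds.
3) max(3, 11, 16) = 16, not 19 — does not hold.
4) values 3 < 11 < 16 — holds.
5) E + B = 3 + 16 = 19; 19 ≤ 19 — holds.
6) D + E = 11 + 3 = 14 — holds.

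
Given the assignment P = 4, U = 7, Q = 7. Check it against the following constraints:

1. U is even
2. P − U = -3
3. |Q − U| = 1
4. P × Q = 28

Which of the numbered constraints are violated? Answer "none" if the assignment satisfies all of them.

Constraints 1 and 3 are violated.

1. U = 7 is odd — fails.
2. P − U = 4 − 7 = -3 — holds.
3. |7 − 7| = 0, not 1 — fails.
4. P × Q = 4 × 7 = 28 — holds.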